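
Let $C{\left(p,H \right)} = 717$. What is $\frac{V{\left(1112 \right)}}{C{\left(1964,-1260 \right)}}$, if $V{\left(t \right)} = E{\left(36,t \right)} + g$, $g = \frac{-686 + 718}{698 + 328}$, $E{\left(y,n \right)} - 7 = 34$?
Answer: $\frac{21049}{367821} \approx 0.057226$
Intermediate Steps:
$E{\left(y,n \right)} = 41$ ($E{\left(y,n \right)} = 7 + 34 = 41$)
$g = \frac{16}{513}$ ($g = \frac{32}{1026} = 32 \cdot \frac{1}{1026} = \frac{16}{513} \approx 0.031189$)
$V{\left(t \right)} = \frac{21049}{513}$ ($V{\left(t \right)} = 41 + \frac{16}{513} = \frac{21049}{513}$)
$\frac{V{\left(1112 \right)}}{C{\left(1964,-1260 \right)}} = \frac{21049}{513 \cdot 717} = \frac{21049}{513} \cdot \frac{1}{717} = \frac{21049}{367821}$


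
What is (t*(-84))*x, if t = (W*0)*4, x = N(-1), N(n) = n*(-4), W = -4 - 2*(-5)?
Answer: 0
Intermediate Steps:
W = 6 (W = -4 + 10 = 6)
N(n) = -4*n
x = 4 (x = -4*(-1) = 4)
t = 0 (t = (6*0)*4 = 0*4 = 0)
(t*(-84))*x = (0*(-84))*4 = 0*4 = 0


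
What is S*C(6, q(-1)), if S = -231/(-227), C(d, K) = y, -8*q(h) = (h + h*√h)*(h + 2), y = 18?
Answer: 4158/227 ≈ 18.317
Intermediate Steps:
q(h) = -(2 + h)*(h + h^(3/2))/8 (q(h) = -(h + h*√h)*(h + 2)/8 = -(h + h^(3/2))*(2 + h)/8 = -(2 + h)*(h + h^(3/2))/8)
C(d, K) = 18
S = 231/227 (S = -231*(-1/227) = 231/227 ≈ 1.0176)
S*C(6, q(-1)) = (231/227)*18 = 4158/227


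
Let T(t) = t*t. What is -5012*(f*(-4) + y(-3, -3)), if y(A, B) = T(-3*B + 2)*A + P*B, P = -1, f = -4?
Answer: 1724128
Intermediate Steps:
T(t) = t²
y(A, B) = -B + A*(2 - 3*B)² (y(A, B) = (-3*B + 2)²*A - B = (2 - 3*B)²*A - B = A*(2 - 3*B)² - B = -B + A*(2 - 3*B)²)
-5012*(f*(-4) + y(-3, -3)) = -5012*(-4*(-4) + (-1*(-3) - 3*(-2 + 3*(-3))²)) = -5012*(16 + (3 - 3*(-2 - 9)²)) = -5012*(16 + (3 - 3*(-11)²)) = -5012*(16 + (3 - 3*121)) = -5012*(16 + (3 - 363)) = -5012*(16 - 360) = -5012*(-344) = 1724128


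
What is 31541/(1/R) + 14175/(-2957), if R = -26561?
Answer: -2477257815632/2957 ≈ -8.3776e+8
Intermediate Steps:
31541/(1/R) + 14175/(-2957) = 31541/(1/(-26561)) + 14175/(-2957) = 31541/(-1/26561) + 14175*(-1/2957) = 31541*(-26561) - 14175/2957 = -837760501 - 14175/2957 = -2477257815632/2957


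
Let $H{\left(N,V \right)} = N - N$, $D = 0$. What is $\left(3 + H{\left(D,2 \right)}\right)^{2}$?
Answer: $9$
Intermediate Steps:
$H{\left(N,V \right)} = 0$
$\left(3 + H{\left(D,2 \right)}\right)^{2} = \left(3 + 0\right)^{2} = 3^{2} = 9$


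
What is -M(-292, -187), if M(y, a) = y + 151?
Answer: 141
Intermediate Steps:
M(y, a) = 151 + y
-M(-292, -187) = -(151 - 292) = -1*(-141) = 141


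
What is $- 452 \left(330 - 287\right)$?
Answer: $-19436$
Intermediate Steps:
$- 452 \left(330 - 287\right) = \left(-452\right) 43 = -19436$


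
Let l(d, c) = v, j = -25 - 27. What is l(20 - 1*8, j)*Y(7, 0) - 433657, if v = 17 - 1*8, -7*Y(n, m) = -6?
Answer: -3035545/7 ≈ -4.3365e+5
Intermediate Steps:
Y(n, m) = 6/7 (Y(n, m) = -⅐*(-6) = 6/7)
j = -52
v = 9 (v = 17 - 8 = 9)
l(d, c) = 9
l(20 - 1*8, j)*Y(7, 0) - 433657 = 9*(6/7) - 433657 = 54/7 - 433657 = -3035545/7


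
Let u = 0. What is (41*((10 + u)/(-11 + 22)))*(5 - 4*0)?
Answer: 2050/11 ≈ 186.36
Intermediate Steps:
(41*((10 + u)/(-11 + 22)))*(5 - 4*0) = (41*((10 + 0)/(-11 + 22)))*(5 - 4*0) = (41*(10/11))*(5 + 0) = (41*(10*(1/11)))*5 = (41*(10/11))*5 = (410/11)*5 = 2050/11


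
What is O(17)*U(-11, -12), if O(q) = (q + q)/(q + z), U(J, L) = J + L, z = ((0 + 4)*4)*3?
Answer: -782/65 ≈ -12.031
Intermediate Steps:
z = 48 (z = (4*4)*3 = 16*3 = 48)
O(q) = 2*q/(48 + q) (O(q) = (q + q)/(q + 48) = (2*q)/(48 + q) = 2*q/(48 + q))
O(17)*U(-11, -12) = (2*17/(48 + 17))*(-11 - 12) = (2*17/65)*(-23) = (2*17*(1/65))*(-23) = (34/65)*(-23) = -782/65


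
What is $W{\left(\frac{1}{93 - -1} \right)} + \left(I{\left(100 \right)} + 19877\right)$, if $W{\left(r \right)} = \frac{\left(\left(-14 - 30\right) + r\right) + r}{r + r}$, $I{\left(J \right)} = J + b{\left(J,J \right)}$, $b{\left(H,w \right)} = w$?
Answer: $18010$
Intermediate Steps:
$I{\left(J \right)} = 2 J$ ($I{\left(J \right)} = J + J = 2 J$)
$W{\left(r \right)} = \frac{-44 + 2 r}{2 r}$ ($W{\left(r \right)} = \frac{\left(-44 + r\right) + r}{2 r} = \left(-44 + 2 r\right) \frac{1}{2 r} = \frac{-44 + 2 r}{2 r}$)
$W{\left(\frac{1}{93 - -1} \right)} + \left(I{\left(100 \right)} + 19877\right) = \frac{-22 + \frac{1}{93 - -1}}{\frac{1}{93 - -1}} + \left(2 \cdot 100 + 19877\right) = \frac{-22 + \frac{1}{93 + 1}}{\frac{1}{93 + 1}} + \left(200 + 19877\right) = \frac{-22 + \frac{1}{94}}{\frac{1}{94}} + 20077 = \frac{1}{\frac{1}{94}} \left(-22 + \frac{1}{94}\right) + 20077 = 94 \left(- \frac{2067}{94}\right) + 20077 = -2067 + 20077 = 18010$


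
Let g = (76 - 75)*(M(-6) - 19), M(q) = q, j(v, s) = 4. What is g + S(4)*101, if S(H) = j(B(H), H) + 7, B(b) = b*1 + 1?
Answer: 1086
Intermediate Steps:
B(b) = 1 + b (B(b) = b + 1 = 1 + b)
g = -25 (g = (76 - 75)*(-6 - 19) = 1*(-25) = -25)
S(H) = 11 (S(H) = 4 + 7 = 11)
g + S(4)*101 = -25 + 11*101 = -25 + 1111 = 1086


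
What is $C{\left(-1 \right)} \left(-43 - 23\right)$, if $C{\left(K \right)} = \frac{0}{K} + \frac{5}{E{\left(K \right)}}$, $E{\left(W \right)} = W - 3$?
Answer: $\frac{165}{2} \approx 82.5$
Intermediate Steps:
$E{\left(W \right)} = -3 + W$
$C{\left(K \right)} = \frac{5}{-3 + K}$ ($C{\left(K \right)} = \frac{0}{K} + \frac{5}{-3 + K} = 0 + \frac{5}{-3 + K} = \frac{5}{-3 + K}$)
$C{\left(-1 \right)} \left(-43 - 23\right) = \frac{5}{-3 - 1} \left(-43 - 23\right) = \frac{5}{-4} \left(-66\right) = 5 \left(- \frac{1}{4}\right) \left(-66\right) = \left(- \frac{5}{4}\right) \left(-66\right) = \frac{165}{2}$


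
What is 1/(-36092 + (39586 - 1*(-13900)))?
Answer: 1/17394 ≈ 5.7491e-5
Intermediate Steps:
1/(-36092 + (39586 - 1*(-13900))) = 1/(-36092 + (39586 + 13900)) = 1/(-36092 + 53486) = 1/17394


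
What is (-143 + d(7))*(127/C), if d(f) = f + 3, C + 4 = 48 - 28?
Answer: -16891/16 ≈ -1055.7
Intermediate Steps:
C = 16 (C = -4 + (48 - 28) = -4 + 20 = 16)
d(f) = 3 + f
(-143 + d(7))*(127/C) = (-143 + (3 + 7))*(127/16) = (-143 + 10)*(127*(1/16)) = -133*127/16 = -16891/16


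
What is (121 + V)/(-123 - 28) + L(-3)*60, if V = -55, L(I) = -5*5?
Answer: -226566/151 ≈ -1500.4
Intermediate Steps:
L(I) = -25
(121 + V)/(-123 - 28) + L(-3)*60 = (121 - 55)/(-123 - 28) - 25*60 = 66/(-151) - 1500 = 66*(-1/151) - 1500 = -66/151 - 1500 = -226566/151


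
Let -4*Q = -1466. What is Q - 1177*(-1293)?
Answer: 3044455/2 ≈ 1.5222e+6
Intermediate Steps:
Q = 733/2 (Q = -1/4*(-1466) = 733/2 ≈ 366.50)
Q - 1177*(-1293) = 733/2 - 1177*(-1293) = 733/2 + 1521861 = 3044455/2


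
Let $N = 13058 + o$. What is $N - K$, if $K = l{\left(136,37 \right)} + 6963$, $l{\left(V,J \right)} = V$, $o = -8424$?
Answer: $-2465$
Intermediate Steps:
$N = 4634$ ($N = 13058 - 8424 = 4634$)
$K = 7099$ ($K = 136 + 6963 = 7099$)
$N - K = 4634 - 7099 = -2465$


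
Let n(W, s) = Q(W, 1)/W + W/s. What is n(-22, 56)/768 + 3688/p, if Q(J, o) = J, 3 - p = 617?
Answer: -39648157/6601728 ≈ -6.0057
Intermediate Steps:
p = -614 (p = 3 - 1*617 = 3 - 617 = -614)
n(W, s) = 1 + W/s (n(W, s) = W/W + W/s = 1 + W/s)
n(-22, 56)/768 + 3688/p = ((-22 + 56)/56)/768 + 3688/(-614) = ((1/56)*34)*(1/768) + 3688*(-1/614) = (17/28)*(1/768) - 1844/307 = 17/21504 - 1844/307 = -39648157/6601728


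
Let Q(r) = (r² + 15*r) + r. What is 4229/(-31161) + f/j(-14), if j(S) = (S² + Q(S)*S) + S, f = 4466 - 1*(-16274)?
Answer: 321925847/8943207 ≈ 35.997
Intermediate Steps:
Q(r) = r² + 16*r
f = 20740 (f = 4466 + 16274 = 20740)
j(S) = S + S² + S²*(16 + S) (j(S) = (S² + (S*(16 + S))*S) + S = (S² + S²*(16 + S)) + S = S + S² + S²*(16 + S))
4229/(-31161) + f/j(-14) = 4229/(-31161) + 20740/((-14*(1 - 14 - 14*(16 - 14)))) = 4229*(-1/31161) + 20740/((-14*(1 - 14 - 14*2))) = -4229/31161 + 20740/((-14*(1 - 14 - 28))) = -4229/31161 + 20740/((-14*(-41))) = -4229/31161 + 20740/574 = -4229/31161 + 20740*(1/574) = -4229/31161 + 10370/287 = 321925847/8943207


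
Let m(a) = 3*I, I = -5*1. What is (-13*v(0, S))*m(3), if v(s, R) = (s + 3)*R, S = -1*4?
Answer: -2340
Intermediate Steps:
I = -5
m(a) = -15 (m(a) = 3*(-5) = -15)
S = -4
v(s, R) = R*(3 + s) (v(s, R) = (3 + s)*R = R*(3 + s))
(-13*v(0, S))*m(3) = -(-52)*(3 + 0)*(-15) = -(-52)*3*(-15) = -13*(-12)*(-15) = 156*(-15) = -2340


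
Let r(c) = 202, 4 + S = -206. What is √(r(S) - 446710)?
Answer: 6*I*√12403 ≈ 668.21*I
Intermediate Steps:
S = -210 (S = -4 - 206 = -210)
√(r(S) - 446710) = √(202 - 446710) = √(-446508) = 6*I*√12403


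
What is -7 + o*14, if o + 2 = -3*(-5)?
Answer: 175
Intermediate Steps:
o = 13 (o = -2 - 3*(-5) = -2 + 15 = 13)
-7 + o*14 = -7 + 13*14 = -7 + 182 = 175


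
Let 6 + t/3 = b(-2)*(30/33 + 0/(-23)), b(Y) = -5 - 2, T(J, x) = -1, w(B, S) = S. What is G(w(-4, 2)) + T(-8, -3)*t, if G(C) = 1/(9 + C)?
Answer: 409/11 ≈ 37.182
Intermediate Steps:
b(Y) = -7
t = -408/11 (t = -18 + 3*(-7*(30/33 + 0/(-23))) = -18 + 3*(-7*(30*(1/33) + 0*(-1/23))) = -18 + 3*(-7*(10/11 + 0)) = -18 + 3*(-7*10/11) = -18 + 3*(-70/11) = -18 - 210/11 = -408/11 ≈ -37.091)
G(w(-4, 2)) + T(-8, -3)*t = 1/(9 + 2) - 1*(-408/11) = 1/11 + 408/11 = 409/11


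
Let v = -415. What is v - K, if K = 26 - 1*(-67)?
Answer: -508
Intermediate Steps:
K = 93 (K = 26 + 67 = 93)
v - K = -415 - 1*93 = -415 - 93 = -508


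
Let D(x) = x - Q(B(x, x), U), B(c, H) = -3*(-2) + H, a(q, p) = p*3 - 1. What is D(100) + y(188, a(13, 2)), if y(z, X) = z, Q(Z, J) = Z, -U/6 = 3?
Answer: 182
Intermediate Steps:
U = -18 (U = -6*3 = -18)
a(q, p) = -1 + 3*p (a(q, p) = 3*p - 1 = -1 + 3*p)
B(c, H) = 6 + H
D(x) = -6 (D(x) = x - (6 + x) = x + (-6 - x) = -6)
D(100) + y(188, a(13, 2)) = -6 + 188 = 182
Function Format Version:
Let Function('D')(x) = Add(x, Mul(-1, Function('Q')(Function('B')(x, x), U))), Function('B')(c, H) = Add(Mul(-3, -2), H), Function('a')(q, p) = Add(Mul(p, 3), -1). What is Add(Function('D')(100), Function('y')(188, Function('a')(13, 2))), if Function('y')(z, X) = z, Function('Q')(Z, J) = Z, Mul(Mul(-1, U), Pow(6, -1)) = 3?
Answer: 182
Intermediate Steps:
U = -18 (U = Mul(-6, 3) = -18)
Function('a')(q, p) = Add(-1, Mul(3, p)) (Function('a')(q, p) = Add(Mul(3, p), -1) = Add(-1, Mul(3, p)))
Function('B')(c, H) = Add(6, H)
Function('D')(x) = -6 (Function('D')(x) = Add(x, Mul(-1, Add(6, x))) = Add(x, Add(-6, Mul(-1, x))) = -6)
Add(Function('D')(100), Function('y')(188, Function('a')(13, 2))) = Add(-6, 188) = 182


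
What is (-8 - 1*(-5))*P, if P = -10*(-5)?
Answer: -150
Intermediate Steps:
P = 50
(-8 - 1*(-5))*P = (-8 - 1*(-5))*50 = (-8 + 5)*50 = -3*50 = -150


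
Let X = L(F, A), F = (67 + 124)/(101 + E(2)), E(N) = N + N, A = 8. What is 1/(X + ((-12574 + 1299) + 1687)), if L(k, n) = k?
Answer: -105/1006549 ≈ -0.00010432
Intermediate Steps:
E(N) = 2*N
F = 191/105 (F = (67 + 124)/(101 + 2*2) = 191/(101 + 4) = 191/105 ≈ 1.8190)
X = 191/105 ≈ 1.8190
1/(X + ((-12574 + 1299) + 1687)) = 1/(191/105 + ((-12574 + 1299) + 1687)) = 1/(191/105 + (-11275 + 1687)) = 1/(191/105 - 9588) = 1/(-1006549/105) = -105/1006549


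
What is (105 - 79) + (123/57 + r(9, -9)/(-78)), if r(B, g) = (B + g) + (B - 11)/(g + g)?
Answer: 375551/13338 ≈ 28.156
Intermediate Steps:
r(B, g) = B + g + (-11 + B)/(2*g) (r(B, g) = (B + g) + (-11 + B)/((2*g)) = (B + g) + (-11 + B)*(1/(2*g)) = (B + g) + (-11 + B)/(2*g) = B + g + (-11 + B)/(2*g))
(105 - 79) + (123/57 + r(9, -9)/(-78)) = (105 - 79) + (123/57 + ((½)*(-11 + 9 + 2*(-9)*(9 - 9))/(-9))/(-78)) = 26 + (123*(1/57) + ((½)*(-⅑)*(-11 + 9 + 2*(-9)*0))*(-1/78)) = 26 + (41/19 + ((½)*(-⅑)*(-11 + 9 + 0))*(-1/78)) = 26 + (41/19 + ((½)*(-⅑)*(-2))*(-1/78)) = 26 + (41/19 + (⅑)*(-1/78)) = 26 + (41/19 - 1/702) = 26 + 28763/13338 = 375551/13338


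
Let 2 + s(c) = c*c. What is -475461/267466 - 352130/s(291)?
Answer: -134444364599/22648753414 ≈ -5.9361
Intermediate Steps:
s(c) = -2 + c² (s(c) = -2 + c*c = -2 + c²)
-475461/267466 - 352130/s(291) = -475461/267466 - 352130/(-2 + 291²) = -475461*1/267466 - 352130/(-2 + 84681) = -475461/267466 - 352130/84679 = -134444364599/22648753414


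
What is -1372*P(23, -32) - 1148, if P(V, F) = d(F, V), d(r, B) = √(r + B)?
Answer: -1148 - 4116*I ≈ -1148.0 - 4116.0*I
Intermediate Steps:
d(r, B) = √(B + r)
P(V, F) = √(F + V) (P(V, F) = √(V + F) = √(F + V))
-1372*P(23, -32) - 1148 = -1372*√(-32 + 23) - 1148 = -4116*I - 1148 = -1148 - 4116*I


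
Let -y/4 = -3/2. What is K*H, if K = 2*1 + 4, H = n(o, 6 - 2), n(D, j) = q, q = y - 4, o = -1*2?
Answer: 12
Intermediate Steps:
y = 6 (y = -(-12)/2 = -4*(-3/2) = 6)
o = -2
q = 2 (q = 6 - 4 = 2)
n(D, j) = 2
H = 2
K = 6 (K = 2 + 4 = 6)
K*H = 6*2 = 12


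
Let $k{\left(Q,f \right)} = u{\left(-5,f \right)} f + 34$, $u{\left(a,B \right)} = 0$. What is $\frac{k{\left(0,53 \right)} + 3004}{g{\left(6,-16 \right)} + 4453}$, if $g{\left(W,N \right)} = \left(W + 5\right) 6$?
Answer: $\frac{3038}{4519} \approx 0.67227$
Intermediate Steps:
$g{\left(W,N \right)} = 30 + 6 W$ ($g{\left(W,N \right)} = \left(5 + W\right) 6 = 30 + 6 W$)
$k{\left(Q,f \right)} = 34$ ($k{\left(Q,f \right)} = 0 f + 34 = 0 + 34 = 34$)
$\frac{k{\left(0,53 \right)} + 3004}{g{\left(6,-16 \right)} + 4453} = \frac{34 + 3004}{\left(30 + 6 \cdot 6\right) + 4453} = \frac{3038}{\left(30 + 36\right) + 4453} = \frac{3038}{66 + 4453} = \frac{3038}{4519}$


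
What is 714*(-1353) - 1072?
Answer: -967114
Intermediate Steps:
714*(-1353) - 1072 = -966042 - 1072 = -967114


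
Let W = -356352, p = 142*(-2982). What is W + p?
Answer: -779796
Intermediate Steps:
p = -423444
W + p = -356352 - 423444 = -779796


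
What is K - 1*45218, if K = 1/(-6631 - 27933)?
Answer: -1562914953/34564 ≈ -45218.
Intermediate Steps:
K = -1/34564 (K = 1/(-34564) = -1/34564 ≈ -2.8932e-5)
K - 1*45218 = -1/34564 - 1*45218 = -1/34564 - 45218 = -1562914953/34564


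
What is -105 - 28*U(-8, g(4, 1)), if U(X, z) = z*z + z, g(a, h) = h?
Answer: -161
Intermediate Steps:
U(X, z) = z + z² (U(X, z) = z² + z = z + z²)
-105 - 28*U(-8, g(4, 1)) = -105 - 28*(1 + 1) = -105 - 28*2 = -105 - 56 = -161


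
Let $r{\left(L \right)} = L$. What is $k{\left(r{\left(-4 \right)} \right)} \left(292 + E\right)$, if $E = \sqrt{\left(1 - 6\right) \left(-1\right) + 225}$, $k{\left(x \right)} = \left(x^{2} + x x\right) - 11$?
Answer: $6132 + 21 \sqrt{230} \approx 6450.5$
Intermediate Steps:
$k{\left(x \right)} = -11 + 2 x^{2}$ ($k{\left(x \right)} = \left(x^{2} + x^{2}\right) - 11 = 2 x^{2} - 11 = -11 + 2 x^{2}$)
$E = \sqrt{230}$ ($E = \sqrt{\left(-5\right) \left(-1\right) + 225} = \sqrt{5 + 225} = \sqrt{230} \approx 15.166$)
$k{\left(r{\left(-4 \right)} \right)} \left(292 + E\right) = \left(-11 + 2 \left(-4\right)^{2}\right) \left(292 + \sqrt{230}\right) = \left(-11 + 2 \cdot 16\right) \left(292 + \sqrt{230}\right) = \left(-11 + 32\right) \left(292 + \sqrt{230}\right) = 21 \left(292 + \sqrt{230}\right) = 6132 + 21 \sqrt{230}$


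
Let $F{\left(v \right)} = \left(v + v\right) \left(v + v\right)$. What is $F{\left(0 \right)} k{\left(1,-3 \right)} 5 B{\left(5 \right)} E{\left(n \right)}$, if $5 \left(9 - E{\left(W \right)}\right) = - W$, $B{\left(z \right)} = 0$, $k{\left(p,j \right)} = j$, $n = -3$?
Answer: $0$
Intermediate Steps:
$F{\left(v \right)} = 4 v^{2}$ ($F{\left(v \right)} = 2 v 2 v = 4 v^{2}$)
$E{\left(W \right)} = 9 + \frac{W}{5}$ ($E{\left(W \right)} = 9 - \frac{\left(-1\right) W}{5} = 9 + \frac{W}{5}$)
$F{\left(0 \right)} k{\left(1,-3 \right)} 5 B{\left(5 \right)} E{\left(n \right)} = 4 \cdot 0^{2} \left(-3\right) 5 \cdot 0 \left(9 + \frac{1}{5} \left(-3\right)\right) = 4 \cdot 0 \left(-3\right) 5 \cdot 0 \left(9 - \frac{3}{5}\right) = 0 \left(-3\right) 5 \cdot 0 \cdot \frac{42}{5} = 0 \cdot 5 \cdot 0 \cdot \frac{42}{5} = 0 \cdot 0 \cdot \frac{42}{5} = 0 \cdot \frac{42}{5} = 0$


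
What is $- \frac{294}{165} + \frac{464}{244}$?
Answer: $\frac{402}{3355} \approx 0.11982$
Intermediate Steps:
$- \frac{294}{165} + \frac{464}{244} = \left(-294\right) \frac{1}{165} + 464 \cdot \frac{1}{244} = - \frac{98}{55} + \frac{116}{61} = \frac{402}{3355}$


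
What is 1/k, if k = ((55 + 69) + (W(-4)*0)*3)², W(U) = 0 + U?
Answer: 1/15376 ≈ 6.5036e-5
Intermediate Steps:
W(U) = U
k = 15376 (k = ((55 + 69) - 4*0*3)² = (124 + 0*3)² = (124 + 0)² = 124² = 15376)
1/k = 1/15376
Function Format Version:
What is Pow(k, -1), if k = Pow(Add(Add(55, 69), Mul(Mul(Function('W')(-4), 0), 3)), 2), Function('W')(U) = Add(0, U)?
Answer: Rational(1, 15376) ≈ 6.5036e-5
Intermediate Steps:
Function('W')(U) = U
k = 15376 (k = Pow(Add(Add(55, 69), Mul(Mul(-4, 0), 3)), 2) = Pow(Add(124, Mul(0, 3)), 2) = Pow(Add(124, 0), 2) = Pow(124, 2) = 15376)
Pow(k, -1) = Pow(15376, -1) = Rational(1, 15376)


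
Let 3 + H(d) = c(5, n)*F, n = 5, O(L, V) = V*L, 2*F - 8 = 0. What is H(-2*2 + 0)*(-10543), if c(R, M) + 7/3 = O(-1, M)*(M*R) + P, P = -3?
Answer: 16584139/3 ≈ 5.5280e+6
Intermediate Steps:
F = 4 (F = 4 + (½)*0 = 4 + 0 = 4)
O(L, V) = L*V
c(R, M) = -16/3 - R*M² (c(R, M) = -7/3 + ((-M)*(M*R) - 3) = -7/3 + (-R*M² - 3) = -7/3 + (-3 - R*M²) = -16/3 - R*M²)
H(d) = -1573/3 (H(d) = -3 + (-16/3 - 1*5*5²)*4 = -3 + (-16/3 - 1*5*25)*4 = -3 + (-16/3 - 125)*4 = -3 - 391/3*4 = -3 - 1564/3 = -1573/3)
H(-2*2 + 0)*(-10543) = -1573/3*(-10543) = 16584139/3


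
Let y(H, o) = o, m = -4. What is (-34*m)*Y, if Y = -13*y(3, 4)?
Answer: -7072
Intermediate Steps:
Y = -52 (Y = -13*4 = -52)
(-34*m)*Y = -34*(-4)*(-52) = 136*(-52) = -7072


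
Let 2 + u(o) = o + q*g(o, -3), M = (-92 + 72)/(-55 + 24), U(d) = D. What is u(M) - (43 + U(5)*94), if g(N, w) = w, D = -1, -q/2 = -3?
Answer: 981/31 ≈ 31.645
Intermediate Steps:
q = 6 (q = -2*(-3) = 6)
U(d) = -1
M = 20/31 (M = -20/(-31) = -20*(-1/31) = 20/31 ≈ 0.64516)
u(o) = -20 + o (u(o) = -2 + (o + 6*(-3)) = -2 + (o - 18) = -2 + (-18 + o) = -20 + o)
u(M) - (43 + U(5)*94) = (-20 + 20/31) - (43 - 1*94) = -600/31 - (43 - 94) = -600/31 - 1*(-51) = -600/31 + 51 = 981/31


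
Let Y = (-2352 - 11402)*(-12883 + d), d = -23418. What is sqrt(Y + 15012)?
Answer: sqrt(499298966) ≈ 22345.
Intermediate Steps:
Y = 499283954 (Y = (-2352 - 11402)*(-12883 - 23418) = -13754*(-36301) = 499283954)
sqrt(Y + 15012) = sqrt(499283954 + 15012) = sqrt(499298966)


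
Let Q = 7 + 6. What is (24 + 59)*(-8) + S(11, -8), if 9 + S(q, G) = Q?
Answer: -660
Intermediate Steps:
Q = 13
S(q, G) = 4 (S(q, G) = -9 + 13 = 4)
(24 + 59)*(-8) + S(11, -8) = (24 + 59)*(-8) + 4 = 83*(-8) + 4 = -664 + 4 = -660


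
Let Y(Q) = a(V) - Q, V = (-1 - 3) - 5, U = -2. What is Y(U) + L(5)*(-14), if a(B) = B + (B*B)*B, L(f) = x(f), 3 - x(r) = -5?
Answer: -848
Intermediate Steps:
x(r) = 8 (x(r) = 3 - 1*(-5) = 3 + 5 = 8)
L(f) = 8
V = -9 (V = -4 - 5 = -9)
a(B) = B + B³ (a(B) = B + B²*B = B + B³)
Y(Q) = -738 - Q (Y(Q) = (-9 + (-9)³) - Q = (-9 - 729) - Q = -738 - Q)
Y(U) + L(5)*(-14) = (-738 - 1*(-2)) + 8*(-14) = (-738 + 2) - 112 = -736 - 112 = -848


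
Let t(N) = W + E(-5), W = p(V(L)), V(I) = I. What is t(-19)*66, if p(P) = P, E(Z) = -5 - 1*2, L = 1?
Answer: -396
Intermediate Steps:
E(Z) = -7 (E(Z) = -5 - 2 = -7)
W = 1
t(N) = -6 (t(N) = 1 - 7 = -6)
t(-19)*66 = -6*66 = -396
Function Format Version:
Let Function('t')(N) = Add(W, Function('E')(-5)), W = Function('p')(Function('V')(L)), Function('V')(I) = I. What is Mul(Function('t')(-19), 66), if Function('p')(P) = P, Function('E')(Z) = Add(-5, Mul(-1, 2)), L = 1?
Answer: -396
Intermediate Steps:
Function('E')(Z) = -7 (Function('E')(Z) = Add(-5, -2) = -7)
W = 1
Function('t')(N) = -6 (Function('t')(N) = Add(1, -7) = -6)
Mul(Function('t')(-19), 66) = Mul(-6, 66) = -396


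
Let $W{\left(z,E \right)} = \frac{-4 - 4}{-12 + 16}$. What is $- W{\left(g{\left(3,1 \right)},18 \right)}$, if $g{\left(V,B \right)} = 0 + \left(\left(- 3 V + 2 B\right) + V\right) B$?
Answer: $2$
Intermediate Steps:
$g{\left(V,B \right)} = B \left(- 2 V + 2 B\right)$ ($g{\left(V,B \right)} = 0 + \left(- 2 V + 2 B\right) B = 0 + B \left(- 2 V + 2 B\right) = B \left(- 2 V + 2 B\right)$)
$W{\left(z,E \right)} = -2$ ($W{\left(z,E \right)} = - \frac{8}{4} = \left(-8\right) \frac{1}{4} = -2$)
$- W{\left(g{\left(3,1 \right)},18 \right)} = \left(-1\right) \left(-2\right) = 2$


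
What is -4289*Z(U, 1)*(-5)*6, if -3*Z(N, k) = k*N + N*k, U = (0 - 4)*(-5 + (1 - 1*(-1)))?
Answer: -1029360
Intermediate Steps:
U = 12 (U = -4*(-5 + (1 + 1)) = -4*(-5 + 2) = -4*(-3) = 12)
Z(N, k) = -2*N*k/3 (Z(N, k) = -(k*N + N*k)/3 = -(N*k + N*k)/3 = -2*N*k/3)
-4289*Z(U, 1)*(-5)*6 = -4289*-⅔*12*1*(-5)*6 = -4289*(-8*(-5))*6 = -171560*6 = -4289*240 = -1029360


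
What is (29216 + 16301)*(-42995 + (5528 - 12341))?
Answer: -2267110736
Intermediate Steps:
(29216 + 16301)*(-42995 + (5528 - 12341)) = 45517*(-42995 - 6813) = 45517*(-49808) = -2267110736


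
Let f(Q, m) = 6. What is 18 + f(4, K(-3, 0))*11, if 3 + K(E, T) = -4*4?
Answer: 84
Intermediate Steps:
K(E, T) = -19 (K(E, T) = -3 - 4*4 = -3 - 16 = -19)
18 + f(4, K(-3, 0))*11 = 18 + 6*11 = 18 + 66 = 84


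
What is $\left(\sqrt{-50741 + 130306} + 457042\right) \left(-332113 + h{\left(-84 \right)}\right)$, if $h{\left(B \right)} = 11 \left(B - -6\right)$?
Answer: $-152181731782 - 332971 \sqrt{79565} \approx -1.5228 \cdot 10^{11}$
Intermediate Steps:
$h{\left(B \right)} = 66 + 11 B$ ($h{\left(B \right)} = 11 \left(B + 6\right) = 11 \left(6 + B\right) = 66 + 11 B$)
$\left(\sqrt{-50741 + 130306} + 457042\right) \left(-332113 + h{\left(-84 \right)}\right) = \left(\sqrt{-50741 + 130306} + 457042\right) \left(-332113 + \left(66 + 11 \left(-84\right)\right)\right) = \left(\sqrt{79565} + 457042\right) \left(-332113 + \left(66 - 924\right)\right) = \left(457042 + \sqrt{79565}\right) \left(-332113 - 858\right) = \left(457042 + \sqrt{79565}\right) \left(-332971\right) = -152181731782 - 332971 \sqrt{79565}$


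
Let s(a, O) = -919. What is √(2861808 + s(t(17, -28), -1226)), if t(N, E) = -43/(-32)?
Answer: √2860889 ≈ 1691.4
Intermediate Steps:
t(N, E) = 43/32 (t(N, E) = -43*(-1/32) = 43/32)
√(2861808 + s(t(17, -28), -1226)) = √(2861808 - 919) = √2860889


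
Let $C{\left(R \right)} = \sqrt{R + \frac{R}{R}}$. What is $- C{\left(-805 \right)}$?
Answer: $- 2 i \sqrt{201} \approx - 28.355 i$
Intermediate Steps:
$C{\left(R \right)} = \sqrt{1 + R}$ ($C{\left(R \right)} = \sqrt{R + 1} = \sqrt{1 + R}$)
$- C{\left(-805 \right)} = - \sqrt{1 - 805} = - \sqrt{-804} = - 2 i \sqrt{201}$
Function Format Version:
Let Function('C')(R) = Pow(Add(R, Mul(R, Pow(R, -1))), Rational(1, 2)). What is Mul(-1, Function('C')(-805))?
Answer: Mul(-2, I, Pow(201, Rational(1, 2))) ≈ Mul(-28.355, I)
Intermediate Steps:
Function('C')(R) = Pow(Add(1, R), Rational(1, 2)) (Function('C')(R) = Pow(Add(R, 1), Rational(1, 2)) = Pow(Add(1, R), Rational(1, 2)))
Mul(-1, Function('C')(-805)) = Mul(-1, Pow(Add(1, -805), Rational(1, 2))) = Mul(-1, Pow(-804, Rational(1, 2))) = Mul(-1, Mul(2, I, Pow(201, Rational(1, 2)))) = Mul(-2, I, Pow(201, Rational(1, 2)))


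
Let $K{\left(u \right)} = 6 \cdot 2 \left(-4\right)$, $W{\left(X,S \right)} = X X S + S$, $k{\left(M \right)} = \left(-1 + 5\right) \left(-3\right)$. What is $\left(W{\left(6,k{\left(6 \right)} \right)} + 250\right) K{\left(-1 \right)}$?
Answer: $9312$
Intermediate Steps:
$k{\left(M \right)} = -12$ ($k{\left(M \right)} = 4 \left(-3\right) = -12$)
$W{\left(X,S \right)} = S + S X^{2}$ ($W{\left(X,S \right)} = X^{2} S + S = S X^{2} + S = S + S X^{2}$)
$K{\left(u \right)} = -48$ ($K{\left(u \right)} = 12 \left(-4\right) = -48$)
$\left(W{\left(6,k{\left(6 \right)} \right)} + 250\right) K{\left(-1 \right)} = \left(- 12 \left(1 + 6^{2}\right) + 250\right) \left(-48\right) = \left(- 12 \left(1 + 36\right) + 250\right) \left(-48\right) = \left(\left(-12\right) 37 + 250\right) \left(-48\right) = \left(-444 + 250\right) \left(-48\right) = \left(-194\right) \left(-48\right) = 9312$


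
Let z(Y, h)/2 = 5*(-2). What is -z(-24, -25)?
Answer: 20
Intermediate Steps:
z(Y, h) = -20 (z(Y, h) = 2*(5*(-2)) = 2*(-10) = -20)
-z(-24, -25) = -1*(-20) = 20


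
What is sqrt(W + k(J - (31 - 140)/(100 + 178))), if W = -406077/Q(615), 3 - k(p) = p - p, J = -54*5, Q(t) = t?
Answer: 2*I*sqrt(6905630)/205 ≈ 25.638*I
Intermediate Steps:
J = -270
k(p) = 3 (k(p) = 3 - (p - p) = 3 - 1*0 = 3 + 0 = 3)
W = -135359/205 (W = -406077/615 = -406077*1/615 = -135359/205 ≈ -660.29)
sqrt(W + k(J - (31 - 140)/(100 + 178))) = sqrt(-135359/205 + 3) = sqrt(-134744/205) = 2*I*sqrt(6905630)/205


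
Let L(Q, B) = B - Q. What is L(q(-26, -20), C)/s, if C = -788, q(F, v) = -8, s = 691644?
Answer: -65/57637 ≈ -0.0011277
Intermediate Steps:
L(q(-26, -20), C)/s = (-788 - 1*(-8))/691644 = (-788 + 8)*(1/691644) = -780*1/691644 = -65/57637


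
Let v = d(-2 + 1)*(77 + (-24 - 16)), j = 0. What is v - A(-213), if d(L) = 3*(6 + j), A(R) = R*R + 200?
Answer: -44903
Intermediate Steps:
A(R) = 200 + R² (A(R) = R² + 200 = 200 + R²)
d(L) = 18 (d(L) = 3*(6 + 0) = 3*6 = 18)
v = 666 (v = 18*(77 + (-24 - 16)) = 18*(77 - 40) = 18*37 = 666)
v - A(-213) = 666 - (200 + (-213)²) = 666 - (200 + 45369) = 666 - 1*45569 = 666 - 45569 = -44903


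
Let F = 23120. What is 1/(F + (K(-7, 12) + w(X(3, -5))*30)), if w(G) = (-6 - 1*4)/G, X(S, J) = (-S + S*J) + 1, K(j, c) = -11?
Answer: 17/393153 ≈ 4.3240e-5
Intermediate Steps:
X(S, J) = 1 - S + J*S (X(S, J) = (-S + J*S) + 1 = 1 - S + J*S)
w(G) = -10/G (w(G) = (-6 - 4)/G = -10/G)
1/(F + (K(-7, 12) + w(X(3, -5))*30)) = 1/(23120 + (-11 - 10/(1 - 1*3 - 5*3)*30)) = 1/(23120 + (-11 - 10/(1 - 3 - 15)*30)) = 1/(23120 + (-11 - 10/(-17)*30)) = 1/(23120 + (-11 - 10*(-1/17)*30)) = 1/(23120 + (-11 + (10/17)*30)) = 1/(23120 + (-11 + 300/17)) = 1/(23120 + 113/17) = 1/(393153/17) = 17/393153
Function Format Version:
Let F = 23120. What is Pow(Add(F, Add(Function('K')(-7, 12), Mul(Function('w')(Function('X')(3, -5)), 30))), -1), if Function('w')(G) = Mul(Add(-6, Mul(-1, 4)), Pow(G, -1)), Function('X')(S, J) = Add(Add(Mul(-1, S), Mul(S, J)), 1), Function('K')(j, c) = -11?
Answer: Rational(17, 393153) ≈ 4.3240e-5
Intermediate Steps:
Function('X')(S, J) = Add(1, Mul(-1, S), Mul(J, S)) (Function('X')(S, J) = Add(Add(Mul(-1, S), Mul(J, S)), 1) = Add(1, Mul(-1, S), Mul(J, S)))
Function('w')(G) = Mul(-10, Pow(G, -1)) (Function('w')(G) = Mul(Add(-6, -4), Pow(G, -1)) = Mul(-10, Pow(G, -1)))
Pow(Add(F, Add(Function('K')(-7, 12), Mul(Function('w')(Function('X')(3, -5)), 30))), -1) = Pow(Add(23120, Add(-11, Mul(Mul(-10, Pow(Add(1, Mul(-1, 3), Mul(-5, 3)), -1)), 30))), -1) = Pow(Add(23120, Add(-11, Mul(Mul(-10, Pow(Add(1, -3, -15), -1)), 30))), -1) = Pow(Add(23120, Add(-11, Mul(Mul(-10, Pow(-17, -1)), 30))), -1) = Pow(Add(23120, Add(-11, Mul(Mul(-10, Rational(-1, 17)), 30))), -1) = Pow(Add(23120, Add(-11, Mul(Rational(10, 17), 30))), -1) = Pow(Add(23120, Add(-11, Rational(300, 17))), -1) = Pow(Add(23120, Rational(113, 17)), -1) = Pow(Rational(393153, 17), -1) = Rational(17, 393153)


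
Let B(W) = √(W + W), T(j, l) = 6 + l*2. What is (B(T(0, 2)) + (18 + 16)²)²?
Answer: 1336356 + 4624*√5 ≈ 1.3467e+6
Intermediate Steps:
T(j, l) = 6 + 2*l
B(W) = √2*√W (B(W) = √(2*W) = √2*√W)
(B(T(0, 2)) + (18 + 16)²)² = (√2*√(6 + 2*2) + (18 + 16)²)² = (√2*√(6 + 4) + 34²)² = (√2*√10 + 1156)² = (2*√5 + 1156)² = (1156 + 2*√5)²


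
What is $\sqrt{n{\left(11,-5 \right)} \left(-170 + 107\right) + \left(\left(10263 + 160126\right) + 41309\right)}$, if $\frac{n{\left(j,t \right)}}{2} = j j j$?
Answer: $6 \sqrt{1222} \approx 209.74$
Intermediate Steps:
$n{\left(j,t \right)} = 2 j^{3}$ ($n{\left(j,t \right)} = 2 j j j = 2 j^{2} j = 2 j^{3}$)
$\sqrt{n{\left(11,-5 \right)} \left(-170 + 107\right) + \left(\left(10263 + 160126\right) + 41309\right)} = \sqrt{2 \cdot 11^{3} \left(-170 + 107\right) + \left(\left(10263 + 160126\right) + 41309\right)} = \sqrt{2 \cdot 1331 \left(-63\right) + \left(170389 + 41309\right)} = \sqrt{2662 \left(-63\right) + 211698} = \sqrt{-167706 + 211698} = \sqrt{43992} = 6 \sqrt{1222}$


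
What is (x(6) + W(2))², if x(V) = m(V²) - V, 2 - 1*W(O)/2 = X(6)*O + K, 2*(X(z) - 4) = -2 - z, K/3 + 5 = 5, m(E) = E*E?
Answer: 1674436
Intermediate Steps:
m(E) = E²
K = 0 (K = -15 + 3*5 = -15 + 15 = 0)
X(z) = 3 - z/2 (X(z) = 4 + (-2 - z)/2 = 4 + (-1 - z/2) = 3 - z/2)
W(O) = 4 (W(O) = 4 - 2*((3 - ½*6)*O + 0) = 4 - 2*((3 - 3)*O + 0) = 4 - 2*(0*O + 0) = 4 - 2*(0 + 0) = 4 - 2*0 = 4 + 0 = 4)
x(V) = V⁴ - V (x(V) = (V²)² - V = V⁴ - V)
(x(6) + W(2))² = ((6⁴ - 1*6) + 4)² = ((1296 - 6) + 4)² = (1290 + 4)² = 1294² = 1674436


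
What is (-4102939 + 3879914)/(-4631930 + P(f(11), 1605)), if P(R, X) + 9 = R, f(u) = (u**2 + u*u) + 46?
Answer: 223025/4631651 ≈ 0.048152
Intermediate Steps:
f(u) = 46 + 2*u**2 (f(u) = (u**2 + u**2) + 46 = 2*u**2 + 46 = 46 + 2*u**2)
P(R, X) = -9 + R
(-4102939 + 3879914)/(-4631930 + P(f(11), 1605)) = (-4102939 + 3879914)/(-4631930 + (-9 + (46 + 2*11**2))) = -223025/(-4631930 + (-9 + (46 + 2*121))) = -223025/(-4631930 + (-9 + (46 + 242))) = -223025/(-4631930 + (-9 + 288)) = -223025/(-4631930 + 279) = -223025/(-4631651) = -223025*(-1/4631651) = 223025/4631651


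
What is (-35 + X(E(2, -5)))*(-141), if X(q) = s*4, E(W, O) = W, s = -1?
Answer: 5499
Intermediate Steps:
X(q) = -4 (X(q) = -1*4 = -4)
(-35 + X(E(2, -5)))*(-141) = (-35 - 4)*(-141) = -39*(-141) = 5499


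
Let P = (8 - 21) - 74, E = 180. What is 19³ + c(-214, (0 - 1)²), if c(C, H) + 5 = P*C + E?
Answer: 25652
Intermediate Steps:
P = -87 (P = -13 - 74 = -87)
c(C, H) = 175 - 87*C (c(C, H) = -5 + (-87*C + 180) = -5 + (180 - 87*C) = 175 - 87*C)
19³ + c(-214, (0 - 1)²) = 19³ + (175 - 87*(-214)) = 6859 + (175 + 18618) = 6859 + 18793 = 25652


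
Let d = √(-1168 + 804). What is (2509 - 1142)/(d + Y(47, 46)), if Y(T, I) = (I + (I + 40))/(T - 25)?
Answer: 4101/200 - 1367*I*√91/200 ≈ 20.505 - 65.202*I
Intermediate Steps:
d = 2*I*√91 (d = √(-364) = 2*I*√91 ≈ 19.079*I)
Y(T, I) = (40 + 2*I)/(-25 + T) (Y(T, I) = (I + (40 + I))/(-25 + T) = (40 + 2*I)/(-25 + T))
(2509 - 1142)/(d + Y(47, 46)) = (2509 - 1142)/(2*I*√91 + 2*(20 + 46)/(-25 + 47)) = 1367/(2*I*√91 + 2*66/22) = 1367/(2*I*√91 + 2*(1/22)*66) = 1367/(2*I*√91 + 6) = 1367/(6 + 2*I*√91)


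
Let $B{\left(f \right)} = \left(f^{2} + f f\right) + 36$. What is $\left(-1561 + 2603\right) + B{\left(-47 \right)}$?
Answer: $5496$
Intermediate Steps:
$B{\left(f \right)} = 36 + 2 f^{2}$ ($B{\left(f \right)} = \left(f^{2} + f^{2}\right) + 36 = 2 f^{2} + 36 = 36 + 2 f^{2}$)
$\left(-1561 + 2603\right) + B{\left(-47 \right)} = \left(-1561 + 2603\right) + \left(36 + 2 \left(-47\right)^{2}\right) = 1042 + \left(36 + 2 \cdot 2209\right) = 1042 + \left(36 + 4418\right) = 1042 + 4454 = 5496$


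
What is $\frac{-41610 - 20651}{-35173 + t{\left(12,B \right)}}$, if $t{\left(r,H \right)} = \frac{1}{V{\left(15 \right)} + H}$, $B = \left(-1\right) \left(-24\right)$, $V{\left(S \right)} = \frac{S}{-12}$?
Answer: $\frac{5665751}{3200739} \approx 1.7701$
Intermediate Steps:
$V{\left(S \right)} = - \frac{S}{12}$ ($V{\left(S \right)} = S \left(- \frac{1}{12}\right) = - \frac{S}{12}$)
$B = 24$
$t{\left(r,H \right)} = \frac{1}{- \frac{5}{4} + H}$ ($t{\left(r,H \right)} = \frac{1}{\left(- \frac{1}{12}\right) 15 + H} = \frac{1}{- \frac{5}{4} + H}$)
$\frac{-41610 - 20651}{-35173 + t{\left(12,B \right)}} = \frac{-41610 - 20651}{-35173 + \frac{4}{-5 + 4 \cdot 24}} = - \frac{62261}{-35173 + \frac{4}{-5 + 96}} = - \frac{62261}{-35173 + \frac{4}{91}} = - \frac{62261}{- \frac{3200739}{91}} = \left(-62261\right) \left(- \frac{91}{3200739}\right) = \frac{5665751}{3200739}$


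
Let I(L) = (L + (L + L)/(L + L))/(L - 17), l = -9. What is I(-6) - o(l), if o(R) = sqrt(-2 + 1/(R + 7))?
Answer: 5/23 - I*sqrt(10)/2 ≈ 0.21739 - 1.5811*I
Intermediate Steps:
o(R) = sqrt(-2 + 1/(7 + R))
I(L) = (1 + L)/(-17 + L) (I(L) = (L + (2*L)/((2*L)))/(-17 + L) = (L + (2*L)*(1/(2*L)))/(-17 + L) = (L + 1)/(-17 + L) = (1 + L)/(-17 + L))
I(-6) - o(l) = (1 - 6)/(-17 - 6) - sqrt((-13 - 2*(-9))/(7 - 9)) = -5/(-23) - sqrt((-13 + 18)/(-2)) = -1/23*(-5) - sqrt(-1/2*5) = 5/23 - sqrt(-5/2) = 5/23 - I*sqrt(10)/2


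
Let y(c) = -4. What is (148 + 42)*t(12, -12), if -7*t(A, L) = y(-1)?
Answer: 760/7 ≈ 108.57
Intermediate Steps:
t(A, L) = 4/7 (t(A, L) = -1/7*(-4) = 4/7)
(148 + 42)*t(12, -12) = (148 + 42)*(4/7) = 190*(4/7) = 760/7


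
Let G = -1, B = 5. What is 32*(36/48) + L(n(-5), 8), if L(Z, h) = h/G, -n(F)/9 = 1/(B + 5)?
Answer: 16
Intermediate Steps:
n(F) = -9/10 (n(F) = -9/(5 + 5) = -9/10)
L(Z, h) = -h (L(Z, h) = h/(-1) = h*(-1) = -h)
32*(36/48) + L(n(-5), 8) = 32*(36/48) - 1*8 = 32*(36*(1/48)) - 8 = 32*(3/4) - 8 = 24 - 8 = 16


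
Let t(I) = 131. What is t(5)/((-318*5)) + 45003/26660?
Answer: 6806231/4238940 ≈ 1.6056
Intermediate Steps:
t(5)/((-318*5)) + 45003/26660 = 131/((-318*5)) + 45003/26660 = 131/(-1590) + 45003*(1/26660) = 131*(-1/1590) + 45003/26660 = -131/1590 + 45003/26660 = 6806231/4238940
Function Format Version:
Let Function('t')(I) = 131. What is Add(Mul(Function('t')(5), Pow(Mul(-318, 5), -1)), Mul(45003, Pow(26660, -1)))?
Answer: Rational(6806231, 4238940) ≈ 1.6056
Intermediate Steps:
Add(Mul(Function('t')(5), Pow(Mul(-318, 5), -1)), Mul(45003, Pow(26660, -1))) = Add(Mul(131, Pow(Mul(-318, 5), -1)), Mul(45003, Pow(26660, -1))) = Add(Mul(131, Pow(-1590, -1)), Mul(45003, Rational(1, 26660))) = Add(Mul(131, Rational(-1, 1590)), Rational(45003, 26660)) = Add(Rational(-131, 1590), Rational(45003, 26660)) = Rational(6806231, 4238940)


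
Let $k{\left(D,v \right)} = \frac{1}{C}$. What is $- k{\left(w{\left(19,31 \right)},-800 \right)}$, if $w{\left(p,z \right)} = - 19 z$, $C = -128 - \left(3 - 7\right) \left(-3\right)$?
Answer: $\frac{1}{140} \approx 0.0071429$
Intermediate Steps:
$C = -140$ ($C = -128 - \left(-4\right) \left(-3\right) = -128 - 12 = -140$)
$k{\left(D,v \right)} = - \frac{1}{140}$ ($k{\left(D,v \right)} = \frac{1}{-140} = - \frac{1}{140}$)
$- k{\left(w{\left(19,31 \right)},-800 \right)} = \left(-1\right) \left(- \frac{1}{140}\right) = \frac{1}{140}$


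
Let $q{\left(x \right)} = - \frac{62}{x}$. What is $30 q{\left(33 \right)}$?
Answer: $- \frac{620}{11} \approx -56.364$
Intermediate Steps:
$30 q{\left(33 \right)} = 30 \left(- \frac{62}{33}\right) = - \frac{620}{11}$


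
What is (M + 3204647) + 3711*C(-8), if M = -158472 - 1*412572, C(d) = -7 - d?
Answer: 2637314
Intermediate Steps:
M = -571044 (M = -158472 - 412572 = -571044)
(M + 3204647) + 3711*C(-8) = (-571044 + 3204647) + 3711*(-7 - 1*(-8)) = 2633603 + 3711*(-7 + 8) = 2633603 + 3711*1 = 2633603 + 3711 = 2637314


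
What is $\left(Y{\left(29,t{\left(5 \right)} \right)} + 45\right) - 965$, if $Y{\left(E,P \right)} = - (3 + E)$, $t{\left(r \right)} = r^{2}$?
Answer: $-952$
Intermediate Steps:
$Y{\left(E,P \right)} = -3 - E$
$\left(Y{\left(29,t{\left(5 \right)} \right)} + 45\right) - 965 = \left(\left(-3 - 29\right) + 45\right) - 965 = \left(-32 + 45\right) - 965 = 13 - 965 = -952$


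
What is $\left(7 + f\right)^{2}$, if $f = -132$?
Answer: $15625$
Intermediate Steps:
$\left(7 + f\right)^{2} = \left(7 - 132\right)^{2} = \left(-125\right)^{2} = 15625$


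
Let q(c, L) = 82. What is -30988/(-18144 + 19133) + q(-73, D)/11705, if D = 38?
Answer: -362633442/11576245 ≈ -31.326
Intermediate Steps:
-30988/(-18144 + 19133) + q(-73, D)/11705 = -30988/(-18144 + 19133) + 82/11705 = -30988/989 + 82*(1/11705) = -30988*1/989 + 82/11705 = -30988/989 + 82/11705 = -362633442/11576245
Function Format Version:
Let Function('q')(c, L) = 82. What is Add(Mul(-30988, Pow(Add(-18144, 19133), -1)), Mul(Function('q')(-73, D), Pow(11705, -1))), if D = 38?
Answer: Rational(-362633442, 11576245) ≈ -31.326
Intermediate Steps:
Add(Mul(-30988, Pow(Add(-18144, 19133), -1)), Mul(Function('q')(-73, D), Pow(11705, -1))) = Add(Mul(-30988, Pow(Add(-18144, 19133), -1)), Mul(82, Pow(11705, -1))) = Add(Mul(-30988, Pow(989, -1)), Mul(82, Rational(1, 11705))) = Add(Mul(-30988, Rational(1, 989)), Rational(82, 11705)) = Add(Rational(-30988, 989), Rational(82, 11705)) = Rational(-362633442, 11576245)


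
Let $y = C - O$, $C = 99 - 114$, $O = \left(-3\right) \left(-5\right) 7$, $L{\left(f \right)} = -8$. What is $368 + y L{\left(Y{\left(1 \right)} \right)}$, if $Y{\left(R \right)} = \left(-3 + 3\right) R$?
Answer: $1328$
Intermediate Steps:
$Y{\left(R \right)} = 0$ ($Y{\left(R \right)} = 0 R = 0$)
$O = 105$ ($O = 15 \cdot 7 = 105$)
$C = -15$ ($C = 99 - 114 = -15$)
$y = -120$ ($y = -15 - 105 = -120$)
$368 + y L{\left(Y{\left(1 \right)} \right)} = 368 - -960 = 368 + 960 = 1328$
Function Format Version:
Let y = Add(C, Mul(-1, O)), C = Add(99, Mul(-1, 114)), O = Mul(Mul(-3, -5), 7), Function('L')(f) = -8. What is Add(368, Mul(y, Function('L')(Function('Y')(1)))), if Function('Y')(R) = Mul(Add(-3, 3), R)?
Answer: 1328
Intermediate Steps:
Function('Y')(R) = 0 (Function('Y')(R) = Mul(0, R) = 0)
O = 105 (O = Mul(15, 7) = 105)
C = -15 (C = Add(99, -114) = -15)
y = -120 (y = Add(-15, Mul(-1, 105)) = Add(-15, -105) = -120)
Add(368, Mul(y, Function('L')(Function('Y')(1)))) = Add(368, Mul(-120, -8)) = Add(368, 960) = 1328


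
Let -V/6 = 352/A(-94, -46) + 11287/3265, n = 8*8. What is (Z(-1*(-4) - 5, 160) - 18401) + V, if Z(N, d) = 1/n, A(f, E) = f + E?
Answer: -5384752229/292544 ≈ -18407.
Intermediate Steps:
n = 64
A(f, E) = E + f
V = -25854/4571 (V = -6*(352/(-46 - 94) + 11287/3265) = -6*(352/(-140) + 11287*(1/3265)) = -6*(352*(-1/140) + 11287/3265) = -6*(-88/35 + 11287/3265) = -6*4309/4571 = -25854/4571 ≈ -5.6561)
Z(N, d) = 1/64
(Z(-1*(-4) - 5, 160) - 18401) + V = (1/64 - 18401) - 25854/4571 = -1177663/64 - 25854/4571 = -5384752229/292544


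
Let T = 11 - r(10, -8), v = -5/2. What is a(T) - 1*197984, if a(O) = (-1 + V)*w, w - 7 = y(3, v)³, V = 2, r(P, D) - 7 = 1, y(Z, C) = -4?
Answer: -198041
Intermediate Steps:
v = -5/2 (v = -5*½ = -5/2 ≈ -2.5000)
r(P, D) = 8 (r(P, D) = 7 + 1 = 8)
T = 3 (T = 11 - 1*8 = 11 - 8 = 3)
w = -57 (w = 7 + (-4)³ = 7 - 64 = -57)
a(O) = -57 (a(O) = (-1 + 2)*(-57) = 1*(-57) = -57)
a(T) - 1*197984 = -57 - 1*197984 = -57 - 197984 = -198041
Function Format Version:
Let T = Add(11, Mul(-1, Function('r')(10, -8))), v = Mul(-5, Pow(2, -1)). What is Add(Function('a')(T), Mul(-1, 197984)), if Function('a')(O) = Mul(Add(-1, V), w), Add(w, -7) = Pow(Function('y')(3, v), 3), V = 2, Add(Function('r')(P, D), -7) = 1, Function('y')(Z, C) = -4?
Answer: -198041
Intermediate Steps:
v = Rational(-5, 2) (v = Mul(-5, Rational(1, 2)) = Rational(-5, 2) ≈ -2.5000)
Function('r')(P, D) = 8 (Function('r')(P, D) = Add(7, 1) = 8)
T = 3 (T = Add(11, Mul(-1, 8)) = Add(11, -8) = 3)
w = -57 (w = Add(7, Pow(-4, 3)) = Add(7, -64) = -57)
Function('a')(O) = -57 (Function('a')(O) = Mul(Add(-1, 2), -57) = Mul(1, -57) = -57)
Add(Function('a')(T), Mul(-1, 197984)) = Add(-57, Mul(-1, 197984)) = Add(-57, -197984) = -198041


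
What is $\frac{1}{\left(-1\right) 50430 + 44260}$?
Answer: $- \frac{1}{6170} \approx -0.00016207$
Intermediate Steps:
$\frac{1}{\left(-1\right) 50430 + 44260} = \frac{1}{-50430 + 44260} = \frac{1}{-6170} = - \frac{1}{6170}$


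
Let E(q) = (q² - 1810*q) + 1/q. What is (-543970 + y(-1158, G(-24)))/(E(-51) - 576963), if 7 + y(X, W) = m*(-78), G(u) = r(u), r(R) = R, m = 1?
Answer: 27746805/24584653 ≈ 1.1286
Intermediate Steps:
G(u) = u
E(q) = 1/q + q² - 1810*q
y(X, W) = -85 (y(X, W) = -7 + 1*(-78) = -7 - 78 = -85)
(-543970 + y(-1158, G(-24)))/(E(-51) - 576963) = (-543970 - 85)/((1 + (-51)²*(-1810 - 51))/(-51) - 576963) = -544055/(-(1 + 2601*(-1861))/51 - 576963) = -544055/(-(1 - 4840461)/51 - 576963) = -544055/(-1/51*(-4840460) - 576963) = -544055/(4840460/51 - 576963) = -544055/(-24584653/51) = -544055*(-51/24584653) = 27746805/24584653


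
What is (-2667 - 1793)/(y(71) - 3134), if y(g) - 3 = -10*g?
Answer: 4460/3841 ≈ 1.1612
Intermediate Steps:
y(g) = 3 - 10*g
(-2667 - 1793)/(y(71) - 3134) = (-2667 - 1793)/((3 - 10*71) - 3134) = -4460/((3 - 710) - 3134) = -4460/(-707 - 3134) = -4460/(-3841) = -4460*(-1/3841) = 4460/3841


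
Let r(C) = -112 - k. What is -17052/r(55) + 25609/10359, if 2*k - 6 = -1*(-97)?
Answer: 120552493/1129131 ≈ 106.77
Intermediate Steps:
k = 103/2 (k = 3 + (-1*(-97))/2 = 3 + (½)*97 = 3 + 97/2 = 103/2 ≈ 51.500)
r(C) = -327/2 (r(C) = -112 - 1*103/2 = -112 - 103/2 = -327/2)
-17052/r(55) + 25609/10359 = -17052/(-327/2) + 25609/10359 = -17052*(-2/327) + 25609*(1/10359) = 11368/109 + 25609/10359 = 120552493/1129131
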